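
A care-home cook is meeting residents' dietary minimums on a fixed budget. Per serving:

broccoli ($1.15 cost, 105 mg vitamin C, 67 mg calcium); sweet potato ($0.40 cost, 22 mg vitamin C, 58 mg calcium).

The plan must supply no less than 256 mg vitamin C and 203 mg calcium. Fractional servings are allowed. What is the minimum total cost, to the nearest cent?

$2.95

Compare the cost at each extreme point of the feasible region.
broccoli only: max(256/105, 203/67) = 3.03 servings → $3.48.
sweet potato only: max(256/22, 203/58) = 11.64 servings → $4.65.
broccoli + sweet potato with both tight: 2.249 servings and 0.9019 servings → $2.95.
The minimum over all feasible corners is $2.95.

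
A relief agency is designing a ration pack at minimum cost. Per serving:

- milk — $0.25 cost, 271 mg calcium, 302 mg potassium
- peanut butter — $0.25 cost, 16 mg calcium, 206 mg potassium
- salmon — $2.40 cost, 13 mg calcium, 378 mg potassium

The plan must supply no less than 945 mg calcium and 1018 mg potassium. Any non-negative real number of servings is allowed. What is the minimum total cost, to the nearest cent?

For a min-cost LP with two ≥-constraints, a basic feasible solution has at most two positive variables.
milk only: max(945/271, 1018/302) = 3.487 servings → $0.87.
peanut butter only: max(945/16, 1018/206) = 59.06 servings → $14.77.
salmon only: max(945/13, 1018/378) = 72.69 servings → $174.46.
milk + peanut butter: the both-tight solution has a negative serving — not a feasible corner.
milk + salmon: the both-tight solution has a negative serving — not a feasible corner.
peanut butter + salmon: the both-tight solution has a negative serving — not a feasible corner.
The minimum over all feasible corners is $0.87.

$0.87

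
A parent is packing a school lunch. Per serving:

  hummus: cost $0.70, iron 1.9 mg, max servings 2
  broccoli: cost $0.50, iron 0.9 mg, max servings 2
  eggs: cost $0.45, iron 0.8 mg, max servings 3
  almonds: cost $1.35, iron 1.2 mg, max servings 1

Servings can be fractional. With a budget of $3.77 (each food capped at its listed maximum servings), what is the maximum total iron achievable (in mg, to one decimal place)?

8.0 mg

Iron per dollar: hummus 2.714, broccoli 1.8, eggs 1.778, almonds 0.8889.
Take 2 servings of hummus: spends $1.40, +3.8 mg iron (running total 3.8 mg).
Take 2 servings of broccoli: spends $1.00, +1.8 mg iron (running total 5.6 mg).
Take 3 servings of eggs: spends $1.35, +2.4 mg iron (running total 8.0 mg).
Take 0.01481 servings of almonds: spends $0.02, +0.0 mg iron (running total 8.0 mg).
Greedy by best ratio exhausts the cost allowance optimally: 8.0 mg.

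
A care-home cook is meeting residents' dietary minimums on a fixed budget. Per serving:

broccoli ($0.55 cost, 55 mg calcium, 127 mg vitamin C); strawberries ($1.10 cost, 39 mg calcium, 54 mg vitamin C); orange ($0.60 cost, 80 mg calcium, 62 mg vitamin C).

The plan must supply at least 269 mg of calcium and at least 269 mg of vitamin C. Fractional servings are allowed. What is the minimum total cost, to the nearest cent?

Minimising a linear cost over {calcium ≥ 269, vitamin C ≥ 269, servings ≥ 0} — the optimum is at a vertex, using one or two foods.
broccoli only: max(269/55, 269/127) = 4.891 servings → $2.69.
strawberries only: max(269/39, 269/54) = 6.897 servings → $7.59.
orange only: max(269/80, 269/62) = 4.339 servings → $2.60.
broccoli + strawberries: the both-tight solution has a negative serving — not a feasible corner.
broccoli + orange with both tight: 0.7173 servings and 2.869 servings → $2.12.
strawberries + orange with both tight: 2.546 servings and 2.121 servings → $4.07.
So the least-cost plan costs $2.12.

$2.12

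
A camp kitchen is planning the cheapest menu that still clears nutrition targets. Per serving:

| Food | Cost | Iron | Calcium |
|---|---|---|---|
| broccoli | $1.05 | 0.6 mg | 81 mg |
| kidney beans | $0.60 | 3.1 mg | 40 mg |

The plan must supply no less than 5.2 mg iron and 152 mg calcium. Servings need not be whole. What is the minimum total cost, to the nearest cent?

Check every corner: each single food scaled to meet both minima, and each pair solved so both constraints bind.
broccoli only: max(5.2/0.6, 152/81) = 8.667 servings → $9.10.
kidney beans only: max(5.2/3.1, 152/40) = 3.8 servings → $2.28.
broccoli + kidney beans with both tight: 1.159 servings and 1.453 servings → $2.09.
Cheapest feasible corner: $2.09.

$2.09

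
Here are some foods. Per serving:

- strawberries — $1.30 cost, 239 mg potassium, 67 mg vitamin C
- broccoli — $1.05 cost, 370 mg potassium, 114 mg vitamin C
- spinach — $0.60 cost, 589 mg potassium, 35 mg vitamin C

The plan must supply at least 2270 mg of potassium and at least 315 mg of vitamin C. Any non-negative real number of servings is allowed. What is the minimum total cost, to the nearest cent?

$3.63

Compare the cost at each extreme point of the feasible region.
strawberries only: max(2270/239, 315/67) = 9.498 servings → $12.35.
broccoli only: max(2270/370, 315/114) = 6.135 servings → $6.44.
spinach only: max(2270/589, 315/35) = 9 servings → $5.40.
strawberries + broccoli with both targets exact would need a negative amount; discard.
strawberries + spinach with both tight: 3.411 servings and 2.47 servings → $5.92.
broccoli + spinach with both tight: 1.957 servings and 2.624 servings → $3.63.
Cheapest feasible corner: $3.63.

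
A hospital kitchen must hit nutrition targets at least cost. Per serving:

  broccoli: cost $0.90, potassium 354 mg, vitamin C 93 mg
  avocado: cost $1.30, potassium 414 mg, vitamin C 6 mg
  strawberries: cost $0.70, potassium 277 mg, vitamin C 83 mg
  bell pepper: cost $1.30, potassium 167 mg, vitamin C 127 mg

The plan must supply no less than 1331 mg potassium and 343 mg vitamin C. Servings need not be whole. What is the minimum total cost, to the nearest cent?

$3.36

For a min-cost LP with two ≥-constraints, a basic feasible solution has at most two positive variables.
broccoli only: max(1331/354, 343/93) = 3.76 servings → $3.38.
avocado only: max(1331/414, 343/6) = 57.17 servings → $74.32.
strawberries only: max(1331/277, 343/83) = 4.805 servings → $3.36.
bell pepper only: max(1331/167, 343/127) = 7.97 servings → $10.36.
broccoli + avocado with both tight: 3.684 servings and 0.0649 servings → $3.40.
broccoli + strawberries: the both-tight solution has a negative serving — not a feasible corner.
broccoli + bell pepper: intersection lies outside the first quadrant.
avocado + strawberries with both tight: 0.4728 servings and 4.098 servings → $3.48.
avocado + bell pepper with both tight: 2.167 servings and 2.598 servings → $6.19.
strawberries + bell pepper with both targets exact would need a negative amount; discard.
So the least-cost plan costs $3.36.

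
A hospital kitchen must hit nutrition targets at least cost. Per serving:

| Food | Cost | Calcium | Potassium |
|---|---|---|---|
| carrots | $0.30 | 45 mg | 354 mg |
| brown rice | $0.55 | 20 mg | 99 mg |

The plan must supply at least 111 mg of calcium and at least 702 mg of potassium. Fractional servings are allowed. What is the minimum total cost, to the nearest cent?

A basic optimal solution has at most two foods positive. Try each food alone and each pair with both targets met exactly.
carrots only: max(111/45, 702/354) = 2.467 servings → $0.74.
brown rice only: max(111/20, 702/99) = 7.091 servings → $3.90.
carrots + brown rice with both tight: 1.162 servings and 2.935 servings → $1.96.
The minimum over all feasible corners is $0.74.

$0.74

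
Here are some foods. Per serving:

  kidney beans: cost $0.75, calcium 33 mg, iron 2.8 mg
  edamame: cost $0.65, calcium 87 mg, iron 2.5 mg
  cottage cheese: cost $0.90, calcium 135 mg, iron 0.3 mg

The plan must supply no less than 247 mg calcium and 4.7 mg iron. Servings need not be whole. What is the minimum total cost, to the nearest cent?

Two binding constraints pin down two serving amounts, so the optimal mix uses at most two foods. The candidates are each food alone (scaled to the tighter of calcium/iron) and each pair with both constraints tight.
kidney beans only: max(247/33, 4.7/2.8) = 7.485 servings → $5.61.
edamame only: max(247/87, 4.7/2.5) = 2.839 servings → $1.85.
cottage cheese only: max(247/135, 4.7/0.3) = 15.67 servings → $14.10.
kidney beans + edamame: the both-tight solution has a negative serving — not a feasible corner.
kidney beans + cottage cheese with both tight: 1.522 servings and 1.457 servings → $2.45.
edamame + cottage cheese with both tight: 1.8 servings and 0.6699 servings → $1.77.
So the least-cost plan costs $1.77.

$1.77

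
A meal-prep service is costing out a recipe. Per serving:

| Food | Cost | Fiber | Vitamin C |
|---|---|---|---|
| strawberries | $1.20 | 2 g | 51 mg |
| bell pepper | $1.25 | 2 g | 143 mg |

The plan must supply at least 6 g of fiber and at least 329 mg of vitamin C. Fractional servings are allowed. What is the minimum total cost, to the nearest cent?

This is a tiny linear program; its minimum lies at a vertex of the feasible set. List the vertices and price them.
strawberries only: max(6/2, 329/51) = 6.451 servings → $7.74.
bell pepper only: max(6/2, 329/143) = 3 servings → $3.75.
strawberries + bell pepper with both tight: 1.087 servings and 1.913 servings → $3.70.
So the least-cost plan costs $3.70.

$3.70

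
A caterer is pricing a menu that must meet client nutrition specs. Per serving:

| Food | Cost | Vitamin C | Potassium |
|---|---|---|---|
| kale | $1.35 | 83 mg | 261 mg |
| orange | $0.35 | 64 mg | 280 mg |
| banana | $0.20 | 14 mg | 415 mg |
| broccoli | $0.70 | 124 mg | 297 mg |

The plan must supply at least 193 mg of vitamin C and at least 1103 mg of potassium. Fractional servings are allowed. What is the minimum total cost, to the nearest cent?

$1.15

Check every corner: each single food scaled to meet both minima, and each pair solved so both constraints bind.
kale only: max(193/83, 1103/261) = 4.226 servings → $5.71.
orange only: max(193/64, 1103/280) = 3.939 servings → $1.38.
banana only: max(193/14, 1103/415) = 13.79 servings → $2.76.
broccoli only: max(193/124, 1103/297) = 3.714 servings → $2.60.
kale + orange: intersection lies outside the first quadrant.
kale + banana with both tight: 2.1 servings and 1.337 servings → $3.10.
kale + broccoli: intersection lies outside the first quadrant.
orange + banana with both tight: 2.856 servings and 0.7311 servings → $1.15.
orange + broccoli: intersection lies outside the first quadrant.
banana + broccoli with both tight: 1.68 servings and 1.367 servings → $1.29.
Cheapest feasible corner: $1.15.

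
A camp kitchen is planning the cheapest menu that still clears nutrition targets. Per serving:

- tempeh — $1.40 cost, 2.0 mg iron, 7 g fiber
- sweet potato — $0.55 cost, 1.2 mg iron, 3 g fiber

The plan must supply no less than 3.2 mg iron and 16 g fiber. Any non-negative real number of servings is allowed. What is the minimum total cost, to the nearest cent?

$2.93

With two linear requirements the optimum uses one or two foods; enumerate the corners.
tempeh only: max(3.2/2.0, 16/7) = 2.286 servings → $3.20.
sweet potato only: max(3.2/1.2, 16/3) = 5.333 servings → $2.93.
tempeh + sweet potato: the both-tight solution has a negative serving — not a feasible corner.
Cheapest feasible corner: $2.93.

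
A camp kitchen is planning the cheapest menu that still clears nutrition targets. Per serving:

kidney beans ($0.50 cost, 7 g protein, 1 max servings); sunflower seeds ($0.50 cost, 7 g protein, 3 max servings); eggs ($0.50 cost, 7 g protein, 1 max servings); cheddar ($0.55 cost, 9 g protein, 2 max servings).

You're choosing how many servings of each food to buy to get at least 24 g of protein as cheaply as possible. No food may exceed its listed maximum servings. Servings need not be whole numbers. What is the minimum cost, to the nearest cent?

$1.53

Cost per g of protein: cheddar $0.0611, kidney beans $0.0714, sunflower seeds $0.0714, eggs $0.0714.
Take 2 servings of cheddar: +18.0 g protein for $1.10 (total $1.10, still need 6.0 g).
Take 0.8571 servings of kidney beans: +6.0 g protein for $0.43 (total $1.53, still need 0.0 g).
Filling from the cheapest source first is optimal under one linear minimum: $1.53.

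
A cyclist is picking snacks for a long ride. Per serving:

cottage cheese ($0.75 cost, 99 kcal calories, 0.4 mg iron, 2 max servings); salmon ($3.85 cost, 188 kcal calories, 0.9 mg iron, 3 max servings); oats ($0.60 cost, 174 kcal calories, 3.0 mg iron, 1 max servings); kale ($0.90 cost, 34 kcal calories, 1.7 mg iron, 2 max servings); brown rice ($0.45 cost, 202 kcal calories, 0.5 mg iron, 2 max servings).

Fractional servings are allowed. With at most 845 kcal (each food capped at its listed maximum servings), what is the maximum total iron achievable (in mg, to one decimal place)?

9.3 mg

Iron per kcal: kale 0.05, oats 0.01724, salmon 0.004787, cottage cheese 0.00404, brown rice 0.002475.
Take 2 servings of kale: uses 68 kcal, +3.4 mg iron (running total 3.4 mg).
Take 1 serving of oats: uses 174 kcal, +3.0 mg iron (running total 6.4 mg).
Take 3 servings of salmon: uses 564 kcal, +2.7 mg iron (running total 9.1 mg).
Take 0.3939 servings of cottage cheese: uses 39 kcal, +0.2 mg iron (running total 9.3 mg).
Filling greedily by iron-per-kcal is optimal for one linear limit, giving 9.3 mg.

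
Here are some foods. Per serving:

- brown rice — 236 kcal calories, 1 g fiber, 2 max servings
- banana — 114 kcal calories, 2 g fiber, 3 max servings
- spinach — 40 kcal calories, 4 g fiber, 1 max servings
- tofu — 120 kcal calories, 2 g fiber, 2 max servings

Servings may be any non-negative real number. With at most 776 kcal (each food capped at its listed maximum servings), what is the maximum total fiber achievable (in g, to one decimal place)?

14.7 g

Fiber per kcal: spinach 0.1, banana 0.01754, tofu 0.01667, brown rice 0.004237.
Take 1 serving of spinach: uses 40 kcal, +4.0 g fiber (running total 4.0 g).
Take 3 servings of banana: uses 342 kcal, +6.0 g fiber (running total 10.0 g).
Take 2 servings of tofu: uses 240 kcal, +4.0 g fiber (running total 14.0 g).
Take 0.6525 servings of brown rice: uses 154 kcal, +0.7 g fiber (running total 14.7 g).
Greedy by best ratio exhausts the calories allowance optimally: 14.7 g.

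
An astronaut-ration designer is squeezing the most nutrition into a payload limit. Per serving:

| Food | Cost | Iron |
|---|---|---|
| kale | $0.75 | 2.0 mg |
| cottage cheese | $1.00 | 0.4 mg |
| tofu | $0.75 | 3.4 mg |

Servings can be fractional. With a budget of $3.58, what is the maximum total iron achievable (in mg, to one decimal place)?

16.2 mg

Iron per dollar: tofu 4.533, kale 2.667, cottage cheese 0.4.
With no serving limits, spend the whole cost allowance on tofu: $3.58 / $0.75 × 3.4 mg = 16.2 mg.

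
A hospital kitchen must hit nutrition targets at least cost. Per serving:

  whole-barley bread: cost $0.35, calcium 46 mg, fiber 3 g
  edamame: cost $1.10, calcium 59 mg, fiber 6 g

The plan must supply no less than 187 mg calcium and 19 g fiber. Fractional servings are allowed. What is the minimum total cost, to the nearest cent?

With two linear requirements the optimum uses one or two foods; enumerate the corners.
whole-barley bread only: max(187/46, 19/3) = 6.333 servings → $2.22.
edamame only: max(187/59, 19/6) = 3.169 servings → $3.49.
whole-barley bread + edamame with both tight: 0.0101 servings and 3.162 servings → $3.48.
Cheapest feasible corner: $2.22.

$2.22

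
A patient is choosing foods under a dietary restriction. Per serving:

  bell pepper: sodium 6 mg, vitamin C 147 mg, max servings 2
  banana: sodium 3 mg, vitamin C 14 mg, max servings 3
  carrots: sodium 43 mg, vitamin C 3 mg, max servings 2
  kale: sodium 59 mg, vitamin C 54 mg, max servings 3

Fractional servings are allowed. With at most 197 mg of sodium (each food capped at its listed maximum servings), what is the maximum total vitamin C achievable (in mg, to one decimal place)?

497.1 mg

Vitamin C per mg sodium: bell pepper 24.5, banana 4.667, kale 0.9153, carrots 0.06977.
Take 2 servings of bell pepper: uses 12 mg sodium, +294.0 mg vitamin C (running total 294.0 mg).
Take 3 servings of banana: uses 9 mg sodium, +42.0 mg vitamin C (running total 336.0 mg).
Take 2.983 servings of kale: uses 176 mg sodium, +161.1 mg vitamin C (running total 497.1 mg).
Greedy by best ratio exhausts the sodium allowance optimally: 497.1 mg.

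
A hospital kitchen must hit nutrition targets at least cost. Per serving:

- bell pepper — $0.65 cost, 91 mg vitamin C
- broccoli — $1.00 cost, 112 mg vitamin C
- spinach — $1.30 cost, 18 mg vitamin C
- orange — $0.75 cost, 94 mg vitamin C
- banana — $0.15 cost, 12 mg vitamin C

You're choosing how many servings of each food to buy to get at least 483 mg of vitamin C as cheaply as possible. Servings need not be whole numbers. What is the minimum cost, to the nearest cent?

Cost per mg of vitamin C: bell pepper $0.0071, orange $0.0080, broccoli $0.0089, banana $0.0125, spinach $0.0722.
With no serving limits, use only bell pepper: 483 mg / 91 mg = 5.308 servings × $0.65 = $3.45.

$3.45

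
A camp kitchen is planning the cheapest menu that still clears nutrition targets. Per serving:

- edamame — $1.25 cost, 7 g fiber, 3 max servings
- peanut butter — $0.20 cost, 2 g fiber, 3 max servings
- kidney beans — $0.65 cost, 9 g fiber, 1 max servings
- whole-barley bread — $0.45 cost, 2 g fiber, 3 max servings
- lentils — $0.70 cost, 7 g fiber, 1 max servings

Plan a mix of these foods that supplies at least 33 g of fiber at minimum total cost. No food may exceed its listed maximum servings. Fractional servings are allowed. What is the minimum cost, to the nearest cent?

Cost per g of fiber: kidney beans $0.0722, peanut butter $0.1000, lentils $0.1000, edamame $0.1786, whole-barley bread $0.2250.
Take 1 serving of kidney beans: +9.0 g fiber for $0.65 (total $0.65, still need 24.0 g).
Take 3 servings of peanut butter: +6.0 g fiber for $0.60 (total $1.25, still need 18.0 g).
Take 1 serving of lentils: +7.0 g fiber for $0.70 (total $1.95, still need 11.0 g).
Take 1.571 servings of edamame: +11.0 g fiber for $1.96 (total $3.91, still need 0.0 g).
Filling from the cheapest source first is optimal under one linear minimum: $3.91.

$3.91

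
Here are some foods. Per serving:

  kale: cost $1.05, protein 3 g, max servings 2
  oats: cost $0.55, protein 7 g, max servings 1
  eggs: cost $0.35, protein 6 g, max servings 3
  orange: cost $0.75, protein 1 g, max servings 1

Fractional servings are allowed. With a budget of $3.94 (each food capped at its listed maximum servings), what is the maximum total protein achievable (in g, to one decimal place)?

31.3 g

Protein per dollar: eggs 17.14, oats 12.73, kale 2.857, orange 1.333.
Take 3 servings of eggs: spends $1.05, +18.0 g protein (running total 18.0 g).
Take 1 serving of oats: spends $0.55, +7.0 g protein (running total 25.0 g).
Take 2 servings of kale: spends $2.10, +6.0 g protein (running total 31.0 g).
Take 0.32 servings of orange: spends $0.24, +0.3 g protein (running total 31.3 g).
Greedy by best ratio exhausts the cost allowance optimally: 31.3 g.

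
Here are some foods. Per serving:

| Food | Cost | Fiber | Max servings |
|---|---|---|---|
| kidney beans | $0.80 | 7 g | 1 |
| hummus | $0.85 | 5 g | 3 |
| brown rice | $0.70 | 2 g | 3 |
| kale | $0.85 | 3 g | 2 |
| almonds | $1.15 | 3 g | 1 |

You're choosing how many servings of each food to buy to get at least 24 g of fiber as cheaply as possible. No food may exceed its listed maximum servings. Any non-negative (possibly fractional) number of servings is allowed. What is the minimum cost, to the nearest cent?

$3.92

Cost per g of fiber: kidney beans $0.1143, hummus $0.1700, kale $0.2833, brown rice $0.3500, almonds $0.3833.
Take 1 serving of kidney beans: +7.0 g fiber for $0.80 (total $0.80, still need 17.0 g).
Take 3 servings of hummus: +15.0 g fiber for $2.55 (total $3.35, still need 2.0 g).
Take 0.6667 servings of kale: +2.0 g fiber for $0.57 (total $3.92, still need 0.0 g).
Filling from the cheapest source first is optimal under one linear minimum: $3.92.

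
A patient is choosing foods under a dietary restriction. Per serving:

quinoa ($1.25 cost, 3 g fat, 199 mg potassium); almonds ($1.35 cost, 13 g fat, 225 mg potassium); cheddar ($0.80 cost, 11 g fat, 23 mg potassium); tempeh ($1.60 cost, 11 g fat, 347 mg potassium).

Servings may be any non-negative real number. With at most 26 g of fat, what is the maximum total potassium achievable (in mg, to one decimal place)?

1724.7 mg

Potassium per g fat: quinoa 66.33, tempeh 31.55, almonds 17.31, cheddar 2.091.
With no serving limits, spend the whole fat allowance on quinoa: 26 g / 3 g × 199 mg = 1724.7 mg.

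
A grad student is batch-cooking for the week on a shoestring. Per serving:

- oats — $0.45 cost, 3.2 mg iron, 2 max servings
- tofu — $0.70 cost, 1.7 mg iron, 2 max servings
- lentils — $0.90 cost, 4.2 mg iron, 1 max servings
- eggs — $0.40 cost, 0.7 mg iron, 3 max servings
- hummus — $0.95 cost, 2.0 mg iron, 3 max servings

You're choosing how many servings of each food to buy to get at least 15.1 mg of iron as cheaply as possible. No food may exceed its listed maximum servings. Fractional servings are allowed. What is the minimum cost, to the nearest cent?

Cost per mg of iron: oats $0.1406, lentils $0.2143, tofu $0.4118, hummus $0.4750, eggs $0.5714.
Take 2 servings of oats: +6.4 mg iron for $0.90 (total $0.90, still need 8.7 mg).
Take 1 serving of lentils: +4.2 mg iron for $0.90 (total $1.80, still need 4.5 mg).
Take 2 servings of tofu: +3.4 mg iron for $1.40 (total $3.20, still need 1.1 mg).
Take 0.55 servings of hummus: +1.1 mg iron for $0.52 (total $3.72, still need 0.0 mg).
Filling from the cheapest source first is optimal under one linear minimum: $3.72.

$3.72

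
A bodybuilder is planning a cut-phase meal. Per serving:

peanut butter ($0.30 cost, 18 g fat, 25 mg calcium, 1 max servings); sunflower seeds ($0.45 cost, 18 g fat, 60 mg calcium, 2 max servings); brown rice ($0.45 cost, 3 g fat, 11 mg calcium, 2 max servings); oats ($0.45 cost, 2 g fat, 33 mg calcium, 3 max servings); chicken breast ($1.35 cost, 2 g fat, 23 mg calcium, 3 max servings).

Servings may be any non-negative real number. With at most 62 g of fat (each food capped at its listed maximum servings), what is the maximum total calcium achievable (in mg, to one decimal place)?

Calcium per g fat: oats 16.5, chicken breast 11.5, brown rice 3.667, sunflower seeds 3.333, peanut butter 1.389.
Take 3 servings of oats: uses 6 g fat, +99.0 mg calcium (running total 99.0 mg).
Take 3 servings of chicken breast: uses 6 g fat, +69.0 mg calcium (running total 168.0 mg).
Take 2 servings of brown rice: uses 6 g fat, +22.0 mg calcium (running total 190.0 mg).
Take 2 servings of sunflower seeds: uses 36 g fat, +120.0 mg calcium (running total 310.0 mg).
Take 0.4444 servings of peanut butter: uses 8 g fat, +11.1 mg calcium (running total 321.1 mg).
Filling greedily by calcium-per-g fat is optimal for one linear limit, giving 321.1 mg.

321.1 mg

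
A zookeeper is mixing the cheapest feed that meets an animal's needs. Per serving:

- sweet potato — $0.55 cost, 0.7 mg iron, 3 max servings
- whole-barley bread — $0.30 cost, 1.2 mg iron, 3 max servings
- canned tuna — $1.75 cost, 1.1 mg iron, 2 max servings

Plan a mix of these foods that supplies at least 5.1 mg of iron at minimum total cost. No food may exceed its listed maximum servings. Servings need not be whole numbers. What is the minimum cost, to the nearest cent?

$2.08

Cost per mg of iron: whole-barley bread $0.2500, sweet potato $0.7857, canned tuna $1.5909.
Take 3 servings of whole-barley bread: +3.6 mg iron for $0.90 (total $0.90, still need 1.5 mg).
Take 2.143 servings of sweet potato: +1.5 mg iron for $1.18 (total $2.08, still need 0.0 mg).
Greedy by cheapest-per-mg is optimal for a single linear constraint, so the minimum cost is $2.08.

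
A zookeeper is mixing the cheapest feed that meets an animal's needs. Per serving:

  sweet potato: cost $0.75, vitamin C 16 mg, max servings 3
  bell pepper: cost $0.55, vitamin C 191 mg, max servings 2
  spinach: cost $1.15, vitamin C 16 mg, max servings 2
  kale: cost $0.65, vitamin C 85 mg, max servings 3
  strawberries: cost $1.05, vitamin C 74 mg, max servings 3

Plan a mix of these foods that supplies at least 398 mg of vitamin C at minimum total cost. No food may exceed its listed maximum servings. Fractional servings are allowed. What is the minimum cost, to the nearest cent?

$1.22

Cost per mg of vitamin C: bell pepper $0.0029, kale $0.0076, strawberries $0.0142, sweet potato $0.0469, spinach $0.0719.
Take 2 servings of bell pepper: +382.0 mg vitamin C for $1.10 (total $1.10, still need 16.0 mg).
Take 0.1882 servings of kale: +16.0 mg vitamin C for $0.12 (total $1.22, still need 0.0 mg).
Filling from the cheapest source first is optimal under one linear minimum: $1.22.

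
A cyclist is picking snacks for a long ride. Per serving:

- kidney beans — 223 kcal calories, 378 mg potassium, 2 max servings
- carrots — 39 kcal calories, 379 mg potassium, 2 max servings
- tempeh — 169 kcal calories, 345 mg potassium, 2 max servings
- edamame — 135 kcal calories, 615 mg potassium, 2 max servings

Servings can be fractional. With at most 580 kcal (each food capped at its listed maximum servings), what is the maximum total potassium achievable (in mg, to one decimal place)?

Potassium per kcal: carrots 9.718, edamame 4.556, tempeh 2.041, kidney beans 1.695.
Take 2 servings of carrots: uses 78 kcal, +758.0 mg potassium (running total 758.0 mg).
Take 2 servings of edamame: uses 270 kcal, +1230.0 mg potassium (running total 1988.0 mg).
Take 1.373 servings of tempeh: uses 232 kcal, +473.6 mg potassium (running total 2461.6 mg).
Greedy by best ratio exhausts the calories allowance optimally: 2461.6 mg.

2461.6 mg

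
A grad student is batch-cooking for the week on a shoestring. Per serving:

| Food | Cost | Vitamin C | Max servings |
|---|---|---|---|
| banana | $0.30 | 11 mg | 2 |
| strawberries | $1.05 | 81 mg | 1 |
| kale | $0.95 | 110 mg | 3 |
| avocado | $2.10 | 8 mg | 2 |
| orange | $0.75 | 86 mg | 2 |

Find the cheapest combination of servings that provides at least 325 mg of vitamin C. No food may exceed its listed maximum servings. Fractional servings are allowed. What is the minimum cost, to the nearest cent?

$2.81

Cost per mg of vitamin C: kale $0.0086, orange $0.0087, strawberries $0.0130, banana $0.0273, avocado $0.2625.
Take 2.955 servings of kale: +325.0 mg vitamin C for $2.81 (total $2.81, still need 0.0 mg).
Filling from the cheapest source first is optimal under one linear minimum: $2.81.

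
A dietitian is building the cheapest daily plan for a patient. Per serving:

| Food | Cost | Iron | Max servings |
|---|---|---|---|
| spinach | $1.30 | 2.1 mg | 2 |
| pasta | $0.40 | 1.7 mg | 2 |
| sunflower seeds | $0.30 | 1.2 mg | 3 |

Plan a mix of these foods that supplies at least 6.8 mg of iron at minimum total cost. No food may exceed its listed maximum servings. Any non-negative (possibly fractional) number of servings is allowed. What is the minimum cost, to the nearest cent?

Cost per mg of iron: pasta $0.2353, sunflower seeds $0.2500, spinach $0.6190.
Take 2 servings of pasta: +3.4 mg iron for $0.80 (total $0.80, still need 3.4 mg).
Take 2.833 servings of sunflower seeds: +3.4 mg iron for $0.85 (total $1.65, still need 0.0 mg).
Filling from the cheapest source first is optimal under one linear minimum: $1.65.

$1.65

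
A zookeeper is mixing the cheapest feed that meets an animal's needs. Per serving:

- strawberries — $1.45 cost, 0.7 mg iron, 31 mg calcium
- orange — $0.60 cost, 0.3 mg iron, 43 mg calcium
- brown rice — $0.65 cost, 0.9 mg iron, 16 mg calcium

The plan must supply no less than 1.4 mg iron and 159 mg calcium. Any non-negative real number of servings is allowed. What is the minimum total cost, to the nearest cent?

Check every corner: each single food scaled to meet both minima, and each pair solved so both constraints bind.
strawberries only: max(1.4/0.7, 159/31) = 5.129 servings → $7.44.
orange only: max(1.4/0.3, 159/43) = 4.667 servings → $2.80.
brown rice only: max(1.4/0.9, 159/16) = 9.938 servings → $6.46.
strawberries + orange with both tight: 0.601 servings and 3.264 servings → $2.83.
strawberries + brown rice: the both-tight solution has a negative serving — not a feasible corner.
orange + brown rice with both tight: 3.56 servings and 0.3687 servings → $2.38.
So the least-cost plan costs $2.38.

$2.38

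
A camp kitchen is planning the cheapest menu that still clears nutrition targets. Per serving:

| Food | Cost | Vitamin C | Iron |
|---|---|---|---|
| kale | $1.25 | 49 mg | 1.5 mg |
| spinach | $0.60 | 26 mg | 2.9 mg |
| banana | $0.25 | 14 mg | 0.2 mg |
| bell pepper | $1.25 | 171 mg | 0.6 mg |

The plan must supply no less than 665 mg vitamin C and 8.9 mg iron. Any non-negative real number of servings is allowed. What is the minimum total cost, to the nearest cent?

$5.82

For a min-cost LP with two ≥-constraints, a basic feasible solution has at most two positive variables.
kale only: max(665/49, 8.9/1.5) = 13.57 servings → $16.96.
spinach only: max(665/26, 8.9/2.9) = 25.58 servings → $15.35.
banana only: max(665/14, 8.9/0.2) = 47.5 servings → $11.88.
bell pepper only: max(665/171, 8.9/0.6) = 14.83 servings → $18.54.
kale + spinach with both targets exact would need a negative amount; discard.
kale + banana with both targets exact would need a negative amount; discard.
kale + bell pepper with both tight: 4.945 servings and 2.472 servings → $9.27.
spinach + banana: the both-tight solution has a negative serving — not a feasible corner.
spinach + bell pepper with both tight: 2.338 servings and 3.533 servings → $5.82.
banana + bell pepper with both tight: 43.52 servings and 0.3256 servings → $11.29.
So the least-cost plan costs $5.82.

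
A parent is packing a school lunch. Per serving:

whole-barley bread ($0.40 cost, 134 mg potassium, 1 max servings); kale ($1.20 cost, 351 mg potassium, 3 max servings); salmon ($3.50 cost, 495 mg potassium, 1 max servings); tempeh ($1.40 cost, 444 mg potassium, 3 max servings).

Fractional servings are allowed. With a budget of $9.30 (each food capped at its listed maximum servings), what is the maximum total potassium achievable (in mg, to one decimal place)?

2674.6 mg

Potassium per dollar: whole-barley bread 335, tempeh 317.1, kale 292.5, salmon 141.4.
Take 1 serving of whole-barley bread: spends $0.40, +134.0 mg potassium (running total 134.0 mg).
Take 3 servings of tempeh: spends $4.20, +1332.0 mg potassium (running total 1466.0 mg).
Take 3 servings of kale: spends $3.60, +1053.0 mg potassium (running total 2519.0 mg).
Take 0.3143 servings of salmon: spends $1.10, +155.6 mg potassium (running total 2674.6 mg).
Filling greedily by potassium-per-dollar is optimal for one linear limit, giving 2674.6 mg.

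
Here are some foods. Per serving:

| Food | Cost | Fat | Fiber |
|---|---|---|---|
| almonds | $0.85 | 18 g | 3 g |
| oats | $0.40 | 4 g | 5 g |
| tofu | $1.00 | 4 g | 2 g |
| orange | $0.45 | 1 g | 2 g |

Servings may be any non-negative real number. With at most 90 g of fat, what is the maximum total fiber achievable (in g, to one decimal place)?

180.0 g

Fiber per g fat: orange 2, oats 1.25, tofu 0.5, almonds 0.1667.
With no serving limits, spend the whole fat allowance on orange: 90 g / 1 g × 2 g = 180.0 g.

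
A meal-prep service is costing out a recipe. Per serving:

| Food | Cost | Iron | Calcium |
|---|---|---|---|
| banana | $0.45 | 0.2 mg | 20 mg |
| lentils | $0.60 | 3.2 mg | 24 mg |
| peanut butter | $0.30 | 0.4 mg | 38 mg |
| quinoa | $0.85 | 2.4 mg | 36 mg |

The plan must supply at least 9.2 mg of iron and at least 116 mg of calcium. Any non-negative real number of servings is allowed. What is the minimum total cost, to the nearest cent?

At the optimum either one food covers both requirements or two foods hit both targets exactly; no other combination can be cheaper.
banana only: max(9.2/0.2, 116/20) = 46 servings → $20.70.
lentils only: max(9.2/3.2, 116/24) = 4.833 servings → $2.90.
peanut butter only: max(9.2/0.4, 116/38) = 23 servings → $6.90.
quinoa only: max(9.2/2.4, 116/36) = 3.833 servings → $3.26.
banana + lentils with both tight: 2.541 servings and 2.716 servings → $2.77.
banana + peanut butter: intersection lies outside the first quadrant.
banana + quinoa with both targets exact would need a negative amount; discard.
lentils + peanut butter with both tight: 2.707 servings and 1.343 servings → $2.03.
lentils + quinoa with both tight: 0.9167 servings and 2.611 servings → $2.77.
peanut butter + quinoa: the both-tight solution has a negative serving — not a feasible corner.
Cheapest feasible corner: $2.03.

$2.03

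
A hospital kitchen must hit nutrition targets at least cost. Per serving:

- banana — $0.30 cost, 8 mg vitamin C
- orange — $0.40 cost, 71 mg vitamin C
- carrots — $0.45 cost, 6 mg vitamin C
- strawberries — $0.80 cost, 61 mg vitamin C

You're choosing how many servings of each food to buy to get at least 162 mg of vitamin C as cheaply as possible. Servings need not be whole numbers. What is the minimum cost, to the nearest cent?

Cost per mg of vitamin C: orange $0.0056, strawberries $0.0131, banana $0.0375, carrots $0.0750.
With no serving limits, use only orange: 162 mg / 71 mg = 2.282 servings × $0.40 = $0.91.

$0.91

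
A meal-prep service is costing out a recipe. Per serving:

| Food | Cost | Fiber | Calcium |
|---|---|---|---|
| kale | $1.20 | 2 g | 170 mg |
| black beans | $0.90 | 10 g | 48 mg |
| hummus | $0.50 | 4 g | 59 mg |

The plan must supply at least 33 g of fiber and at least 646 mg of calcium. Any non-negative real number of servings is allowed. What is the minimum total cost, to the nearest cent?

An LP optimum is at a vertex; with two nutrient constraints at most two foods are used. Check each candidate.
kale only: max(33/2, 646/170) = 16.5 servings → $19.80.
black beans only: max(33/10, 646/48) = 13.46 servings → $12.11.
hummus only: max(33/4, 646/59) = 10.95 servings → $5.47.
kale + black beans with both tight: 3.04 servings and 2.692 servings → $6.07.
kale + hummus with both tight: 1.133 servings and 7.683 servings → $5.20.
black beans + hummus with both targets exact would need a negative amount; discard.
So the least-cost plan costs $5.20.

$5.20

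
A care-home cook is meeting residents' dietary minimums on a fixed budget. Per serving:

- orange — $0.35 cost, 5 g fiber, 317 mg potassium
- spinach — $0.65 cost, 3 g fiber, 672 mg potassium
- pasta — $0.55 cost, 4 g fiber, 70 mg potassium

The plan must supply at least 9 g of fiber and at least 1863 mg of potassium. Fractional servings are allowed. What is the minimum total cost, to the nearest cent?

$1.81

Compare the cost at each extreme point of the feasible region.
orange only: max(9/5, 1863/317) = 5.877 servings → $2.06.
spinach only: max(9/3, 1863/672) = 3 servings → $1.95.
pasta only: max(9/4, 1863/70) = 26.61 servings → $14.64.
orange + spinach with both tight: 0.1905 servings and 2.682 servings → $1.81.
orange + pasta: the both-tight solution has a negative serving — not a feasible corner.
spinach + pasta with both tight: 2.753 servings and 0.1852 servings → $1.89.
Cheapest feasible corner: $1.81.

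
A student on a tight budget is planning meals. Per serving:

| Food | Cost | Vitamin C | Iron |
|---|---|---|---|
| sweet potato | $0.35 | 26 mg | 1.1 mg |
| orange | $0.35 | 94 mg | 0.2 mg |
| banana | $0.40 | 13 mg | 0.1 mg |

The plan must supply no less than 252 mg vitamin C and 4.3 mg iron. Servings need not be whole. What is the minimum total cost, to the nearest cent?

Minimising a linear cost over {vitamin C ≥ 252, iron ≥ 4.3, servings ≥ 0} — the optimum is at a vertex, using one or two foods.
sweet potato only: max(252/26, 4.3/1.1) = 9.692 servings → $3.39.
orange only: max(252/94, 4.3/0.2) = 21.5 servings → $7.53.
banana only: max(252/13, 4.3/0.1) = 43 servings → $17.20.
sweet potato + orange with both tight: 3.603 servings and 1.684 servings → $1.85.
sweet potato + banana with both tight: 2.624 servings and 14.14 servings → $6.57.
orange + banana: intersection lies outside the first quadrant.
Cheapest feasible corner: $1.85.

$1.85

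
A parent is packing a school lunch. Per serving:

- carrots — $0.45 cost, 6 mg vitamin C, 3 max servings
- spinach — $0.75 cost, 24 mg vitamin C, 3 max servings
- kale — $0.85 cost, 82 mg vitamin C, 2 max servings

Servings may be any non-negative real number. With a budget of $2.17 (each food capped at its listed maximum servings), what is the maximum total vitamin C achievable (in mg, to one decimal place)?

Vitamin C per dollar: kale 96.47, spinach 32, carrots 13.33.
Take 2 servings of kale: spends $1.70, +164.0 mg vitamin C (running total 164.0 mg).
Take 0.6267 servings of spinach: spends $0.47, +15.0 mg vitamin C (running total 179.0 mg).
Greedy by best ratio exhausts the cost allowance optimally: 179.0 mg.

179.0 mg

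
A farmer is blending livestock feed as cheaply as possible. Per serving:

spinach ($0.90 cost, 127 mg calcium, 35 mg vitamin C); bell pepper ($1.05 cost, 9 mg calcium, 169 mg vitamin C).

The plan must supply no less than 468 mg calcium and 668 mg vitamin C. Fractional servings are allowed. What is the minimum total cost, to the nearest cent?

Compare the cost at each extreme point of the feasible region.
spinach only: max(468/127, 668/35) = 19.09 servings → $17.18.
bell pepper only: max(468/9, 668/169) = 52 servings → $54.60.
spinach + bell pepper with both tight: 3.456 servings and 3.237 servings → $6.51.
Cheapest feasible corner: $6.51.

$6.51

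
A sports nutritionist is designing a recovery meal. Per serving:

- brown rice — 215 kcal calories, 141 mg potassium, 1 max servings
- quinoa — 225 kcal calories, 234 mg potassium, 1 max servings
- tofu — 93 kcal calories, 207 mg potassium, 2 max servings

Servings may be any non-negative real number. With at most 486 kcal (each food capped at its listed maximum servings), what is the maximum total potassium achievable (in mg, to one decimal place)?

Potassium per kcal: tofu 2.226, quinoa 1.04, brown rice 0.6558.
Take 2 servings of tofu: uses 186 kcal, +414.0 mg potassium (running total 414.0 mg).
Take 1 serving of quinoa: uses 225 kcal, +234.0 mg potassium (running total 648.0 mg).
Take 0.3488 servings of brown rice: uses 75 kcal, +49.2 mg potassium (running total 697.2 mg).
Greedy by best ratio exhausts the calories allowance optimally: 697.2 mg.

697.2 mg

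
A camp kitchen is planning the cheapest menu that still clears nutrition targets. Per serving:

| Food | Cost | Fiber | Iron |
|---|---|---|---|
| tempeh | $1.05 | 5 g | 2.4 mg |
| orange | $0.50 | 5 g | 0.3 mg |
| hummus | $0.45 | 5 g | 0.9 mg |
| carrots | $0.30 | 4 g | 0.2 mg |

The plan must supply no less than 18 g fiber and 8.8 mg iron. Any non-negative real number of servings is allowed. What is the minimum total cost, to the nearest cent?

$3.85

The cheapest plan sits at a corner of the feasible region — with two constraints it uses at most two foods.
tempeh only: max(18/5, 8.8/2.4) = 3.667 servings → $3.85.
orange only: max(18/5, 8.8/0.3) = 29.33 servings → $14.67.
hummus only: max(18/5, 8.8/0.9) = 9.778 servings → $4.40.
carrots only: max(18/4, 8.8/0.2) = 44 servings → $13.20.
tempeh + orange: the both-tight solution has a negative serving — not a feasible corner.
tempeh + hummus with both targets exact would need a negative amount; discard.
tempeh + carrots: intersection lies outside the first quadrant.
orange + hummus: intersection lies outside the first quadrant.
orange + carrots with both targets exact would need a negative amount; discard.
hummus + carrots: intersection lies outside the first quadrant.
So the least-cost plan costs $3.85.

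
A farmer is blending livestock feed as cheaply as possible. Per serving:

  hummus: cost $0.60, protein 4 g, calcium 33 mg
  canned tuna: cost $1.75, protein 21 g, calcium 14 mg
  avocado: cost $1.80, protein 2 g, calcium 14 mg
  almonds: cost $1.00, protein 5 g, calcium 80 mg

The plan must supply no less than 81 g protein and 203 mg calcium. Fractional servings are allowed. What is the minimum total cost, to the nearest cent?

At the optimum either one food covers both requirements or two foods hit both targets exactly; no other combination can be cheaper.
hummus only: max(81/4, 203/33) = 20.25 servings → $12.15.
canned tuna only: max(81/21, 203/14) = 14.5 servings → $25.38.
avocado only: max(81/2, 203/14) = 40.5 servings → $72.90.
almonds only: max(81/5, 203/80) = 16.2 servings → $16.20.
hummus + canned tuna with both tight: 4.912 servings and 2.922 servings → $8.06.
hummus + avocado with both targets exact would need a negative amount; discard.
hummus + almonds: the both-tight solution has a negative serving — not a feasible corner.
canned tuna + avocado with both tight: 2.737 servings and 11.76 servings → $25.96.
canned tuna + almonds with both tight: 3.394 servings and 1.943 servings → $7.88.
avocado + almonds: the both-tight solution has a negative serving — not a feasible corner.
So the least-cost plan costs $7.88.

$7.88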